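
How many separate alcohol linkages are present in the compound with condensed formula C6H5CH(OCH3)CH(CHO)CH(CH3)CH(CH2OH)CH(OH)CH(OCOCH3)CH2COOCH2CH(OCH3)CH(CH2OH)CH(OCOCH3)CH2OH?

Taking each segment in turn:
  C6H5: C6H5– phenyl ring → arene.
  CH(OCH3): pendant –OCH3: C–O–C with sp³ C, no adjacent C=O → ether.
  CH(CHO): pendant –CHO: carbonyl C bonded to C and H → aldehyde.
  CH(CH2OH): pendant –CH2OH on an sp³ backbone C → alcohol.
  CH(OH): –OH on an sp³ carbon → alcohol (secondary).
  CH(OCOCH3): pendant –OC(=O)CH3: an acyloxy group → ester.
  CH2COOCH2: –C(=O)–O–C with C on the carbonyl side → ester.
  CH(OCH3): pendant –OCH3: C–O–C with sp³ C, no adjacent C=O → ether.
  CH(CH2OH): pendant –CH2OH on an sp³ backbone C → alcohol.
  CH(OCOCH3): pendant –OC(=O)CH3: an acyloxy group → ester.
  CH2OH: –OH on an sp³ carbon → alcohol.
Alcohol appears at: CH(CH2OH), CH(OH), CH(CH2OH), CH2OH → 4.

4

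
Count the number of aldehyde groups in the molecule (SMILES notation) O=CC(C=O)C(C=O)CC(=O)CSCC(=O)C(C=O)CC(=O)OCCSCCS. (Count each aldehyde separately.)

terminal –CHO: carbonyl C bonded to H and C → aldehyde.
pendant –CHO: carbonyl C bonded to C and H → aldehyde.
pendant –CHO: carbonyl C bonded to C and H → aldehyde.
–C(=O)– with carbon on both sides → ketone.
C–S–C linkage → sulfide (thioether).
–C(=O)– with carbon on both sides → ketone.
pendant –CHO: carbonyl C bonded to C and H → aldehyde.
–C(=O)–O–C with C on the carbonyl side → ester.
C–S–C linkage → sulfide (thioether).
–SH on an sp³ carbon → thiol.
Aldehyde appears at: OHC, CH(CHO), CH(CHO), CH(CHO) → 4.

4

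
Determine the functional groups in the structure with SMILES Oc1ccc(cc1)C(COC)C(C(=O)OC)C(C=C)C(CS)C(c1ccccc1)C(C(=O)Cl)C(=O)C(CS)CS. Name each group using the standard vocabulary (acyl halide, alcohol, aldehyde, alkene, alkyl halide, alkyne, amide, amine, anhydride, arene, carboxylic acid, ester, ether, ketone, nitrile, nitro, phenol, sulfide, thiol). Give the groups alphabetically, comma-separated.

Reading the structure from left to right:
  HOC6H4: –OH attached directly to an aromatic ring → phenol (not alcohol); the ring itself is an arene.
  CH(CH2OCH3): pendant –CH2OCH3: C–O–C linkage → ether.
  CH(COOCH3): pendant –COOCH3: carbonyl C bonded to C and –OCH3 → ester.
  CH(CH=CH2): pendant –CH=CH2: C=C double bond → alkene.
  CH(CH2SH): pendant –CH2SH → thiol.
  CH(C6H5): pendant –C6H5: benzene ring → arene.
  CH(COCl): pendant –C(=O)X: carbonyl C bonded to C and halogen → acyl halide.
  CO: –C(=O)– with carbon on both sides → ketone.
  CH(CH2SH): pendant –CH2SH → thiol.
  CH2SH: –SH on an sp³ carbon → thiol.

acyl halide, alkene, arene, ester, ether, ketone, phenol, thiol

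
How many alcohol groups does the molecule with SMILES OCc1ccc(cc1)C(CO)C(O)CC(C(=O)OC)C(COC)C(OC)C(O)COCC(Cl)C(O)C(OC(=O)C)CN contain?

Working along the chain:
  HOCH2: HO– on an sp³ carbon → alcohol.
  C6H4: para-disubstituted benzene ring → arene.
  CH(CH2OH): pendant –CH2OH on an sp³ backbone C → alcohol.
  CH(OH): –OH on an sp³ carbon → alcohol (secondary).
  CH(COOCH3): pendant –COOCH3: carbonyl C bonded to C and –OCH3 → ester.
  CH(CH2OCH3): pendant –CH2OCH3: C–O–C linkage → ether.
  CH(OCH3): pendant –OCH3: C–O–C with sp³ C, no adjacent C=O → ether.
  CH(OH): –OH on an sp³ carbon → alcohol (secondary).
  CH2OCH2: C–O–C with sp³ carbons on both sides and no adjacent C=O → ether.
  CH(Cl): halogen on an sp³ carbon → alkyl halide.
  CH(OH): –OH on an sp³ carbon → alcohol (secondary).
  CH(OCOCH3): pendant –OC(=O)CH3: an acyloxy group → ester.
  CH2NH2: –NH2 on an sp³ carbon with no adjacent C=O → amine.
Alcohol appears at: HOCH2, CH(CH2OH), CH(OH), CH(OH), CH(OH) → 5.

5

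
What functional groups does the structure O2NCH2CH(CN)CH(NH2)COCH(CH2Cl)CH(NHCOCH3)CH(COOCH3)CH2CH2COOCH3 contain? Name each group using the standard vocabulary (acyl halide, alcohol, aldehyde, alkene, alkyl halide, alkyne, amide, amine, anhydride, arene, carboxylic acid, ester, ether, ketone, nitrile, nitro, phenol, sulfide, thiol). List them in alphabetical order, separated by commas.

alkyl halide, amide, amine, ester, ketone, nitrile, nitro

Taking each segment in turn:
  O2NCH2: –NO2 on carbon → nitro group.
  CH(CN): pendant –C≡N: nitrile.
  CH(NH2): –NH2 on an sp³ carbon with no adjacent C=O → amine.
  CO: –C(=O)– with carbon on both sides → ketone.
  CH(CH2Cl): pendant –CH2X: halogen on sp³ carbon → alkyl halide.
  CH(NHCOCH3): pendant –NHC(=O)CH3: N bonded to a carbonyl → amide (not amine).
  CH(COOCH3): pendant –COOCH3: carbonyl C bonded to C and –OCH3 → ester.
  COOCH3: –C(=O)OCH3: carbonyl C bonded to C and to –OCH3 → ester (not ketone + ether).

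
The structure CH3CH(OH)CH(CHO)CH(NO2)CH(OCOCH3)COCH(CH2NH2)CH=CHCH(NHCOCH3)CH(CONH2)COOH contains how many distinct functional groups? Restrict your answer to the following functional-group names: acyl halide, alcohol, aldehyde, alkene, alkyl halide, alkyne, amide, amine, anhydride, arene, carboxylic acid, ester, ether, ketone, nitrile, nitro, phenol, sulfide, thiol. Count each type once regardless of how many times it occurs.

–OH on an sp³ carbon → alcohol (secondary).
pendant –CHO: carbonyl C bonded to C and H → aldehyde.
–NO2 on an sp³ carbon → nitro (the N=O is not a carbonyl).
pendant –OC(=O)CH3: an acyloxy group → ester.
–C(=O)– with carbon on both sides → ketone.
pendant –CH2NH2: N on sp³ C, no adjacent C=O → amine.
C=C double bond → alkene.
pendant –NHC(=O)CH3: N bonded to a carbonyl → amide (not amine).
pendant –CONH2: carbonyl C bonded to C and N → amide.
–COOH: carbonyl C bonded to –OH and C → carboxylic acid (the –OH is not a separate alcohol).
Distinct types present: alcohol, aldehyde, alkene, amide, amine, carboxylic acid, ester, ketone, nitro.

9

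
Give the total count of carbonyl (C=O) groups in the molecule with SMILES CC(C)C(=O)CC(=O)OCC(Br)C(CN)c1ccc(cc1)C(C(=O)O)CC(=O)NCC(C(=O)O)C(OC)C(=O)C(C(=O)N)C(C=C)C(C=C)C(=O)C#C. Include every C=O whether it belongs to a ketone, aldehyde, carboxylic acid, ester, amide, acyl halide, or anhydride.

8

CO: ketone, 1 C=O (running total 1).
CH2COOCH2: ester, 1 C=O (running total 2).
CH(COOH): carboxylic acid, 1 C=O (running total 3).
CH2CONHCH2: amide, 1 C=O (running total 4).
CH(COOH): carboxylic acid, 1 C=O (running total 5).
CO: ketone, 1 C=O (running total 6).
CH(CONH2): amide, 1 C=O (running total 7).
CO: ketone, 1 C=O (running total 8).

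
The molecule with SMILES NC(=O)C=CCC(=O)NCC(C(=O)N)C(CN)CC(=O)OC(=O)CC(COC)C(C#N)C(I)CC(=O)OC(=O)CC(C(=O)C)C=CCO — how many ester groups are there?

Reading the structure from left to right:
  H2NCO: –C(=O)NH2: carbonyl C bonded to C and to N → amide (the N is not a separate amine).
  CH=CH: C=C double bond → alkene.
  CH2CONHCH2: –C(=O)–N– linkage → amide (the N is not an amine).
  CH(CONH2): pendant –CONH2: carbonyl C bonded to C and N → amide.
  CH(CH2NH2): pendant –CH2NH2: N on sp³ C, no adjacent C=O → amine.
  CH2CO-O-COCH2: two acyl groups sharing one oxygen, –C(=O)–O–C(=O)– → anhydride.
  CH(CH2OCH3): pendant –CH2OCH3: C–O–C linkage → ether.
  CH(CN): pendant –C≡N: nitrile.
  CH(I): halogen on an sp³ carbon → alkyl halide.
  CH2CO-O-COCH2: two acyl groups sharing one oxygen, –C(=O)–O–C(=O)– → anhydride.
  CH(COCH3): pendant –COCH3: carbonyl C bonded to two carbons → ketone.
  CH=CH: C=C double bond → alkene.
  CH2OH: –OH on an sp³ carbon → alcohol.
No segment is a ester: CH2CO-O-COCH2 is anhydride, not ester; CH(CH2OCH3) is ether, not ester; CH2CO-O-COCH2 is anhydride, not ester. → 0.

0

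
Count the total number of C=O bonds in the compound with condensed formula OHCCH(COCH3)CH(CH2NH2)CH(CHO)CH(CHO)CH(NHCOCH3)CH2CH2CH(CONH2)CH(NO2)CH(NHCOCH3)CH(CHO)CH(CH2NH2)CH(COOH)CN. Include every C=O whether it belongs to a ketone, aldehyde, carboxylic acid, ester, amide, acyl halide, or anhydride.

OHC: aldehyde, 1 C=O (running total 1).
CH(COCH3): ketone, 1 C=O (running total 2).
CH(CHO): aldehyde, 1 C=O (running total 3).
CH(CHO): aldehyde, 1 C=O (running total 4).
CH(NHCOCH3): amide, 1 C=O (running total 5).
CH(CONH2): amide, 1 C=O (running total 6).
CH(NHCOCH3): amide, 1 C=O (running total 7).
CH(CHO): aldehyde, 1 C=O (running total 8).
CH(COOH): carboxylic acid, 1 C=O (running total 9).

9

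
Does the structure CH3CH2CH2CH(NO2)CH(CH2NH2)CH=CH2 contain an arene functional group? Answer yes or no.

no

–NO2 on an sp³ carbon → nitro (the N=O is not a carbonyl).
pendant –CH2NH2: N on sp³ C, no adjacent C=O → amine.
C=C double bond → alkene.
The groups actually present are: alkene, amine, nitro.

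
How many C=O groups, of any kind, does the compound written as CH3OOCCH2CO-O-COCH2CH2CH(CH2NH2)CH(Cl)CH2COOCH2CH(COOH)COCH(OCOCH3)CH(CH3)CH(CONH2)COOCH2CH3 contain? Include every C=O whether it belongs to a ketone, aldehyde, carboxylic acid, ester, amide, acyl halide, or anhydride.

9

CH3OOC: ester, 1 C=O (running total 1).
CH2CO-O-COCH2: anhydride, 2 C=O (running total 3).
CH2COOCH2: ester, 1 C=O (running total 4).
CH(COOH): carboxylic acid, 1 C=O (running total 5).
CO: ketone, 1 C=O (running total 6).
CH(OCOCH3): ester, 1 C=O (running total 7).
CH(CONH2): amide, 1 C=O (running total 8).
COOCH2CH3: ester, 1 C=O (running total 9).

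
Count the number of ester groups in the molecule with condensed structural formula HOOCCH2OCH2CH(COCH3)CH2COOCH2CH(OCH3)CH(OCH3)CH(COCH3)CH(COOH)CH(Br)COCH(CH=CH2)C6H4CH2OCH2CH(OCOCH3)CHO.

2

Working along the chain:
  HOOC: –COOH: carbonyl C bonded to –OH and C → carboxylic acid (the –OH is not a separate alcohol).
  CH2OCH2: C–O–C with sp³ carbons on both sides and no adjacent C=O → ether.
  CH(COCH3): pendant –COCH3: carbonyl C bonded to two carbons → ketone.
  CH2COOCH2: –C(=O)–O–C with C on the carbonyl side → ester.
  CH(OCH3): pendant –OCH3: C–O–C with sp³ C, no adjacent C=O → ether.
  CH(OCH3): pendant –OCH3: C–O–C with sp³ C, no adjacent C=O → ether.
  CH(COCH3): pendant –COCH3: carbonyl C bonded to two carbons → ketone.
  CH(COOH): pendant –COOH: carbonyl C bonded to C and –OH → carboxylic acid.
  CH(Br): halogen on an sp³ carbon → alkyl halide.
  CO: –C(=O)– with carbon on both sides → ketone.
  CH(CH=CH2): pendant –CH=CH2: C=C double bond → alkene.
  C6H4: para-disubstituted benzene ring → arene.
  CH2OCH2: C–O–C with sp³ carbons on both sides and no adjacent C=O → ether.
  CH(OCOCH3): pendant –OC(=O)CH3: an acyloxy group → ester.
  CHO: terminal –CHO: carbonyl C bonded to H and C → aldehyde.
Ester appears at: CH2COOCH2, CH(OCOCH3) → 2.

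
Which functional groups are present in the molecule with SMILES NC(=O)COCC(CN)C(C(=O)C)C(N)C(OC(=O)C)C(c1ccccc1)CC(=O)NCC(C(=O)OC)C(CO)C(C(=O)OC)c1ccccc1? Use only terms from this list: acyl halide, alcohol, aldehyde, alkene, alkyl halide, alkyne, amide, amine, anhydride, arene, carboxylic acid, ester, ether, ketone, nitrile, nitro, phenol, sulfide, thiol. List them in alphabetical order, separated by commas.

–C(=O)NH2: carbonyl C bonded to C and to N → amide (the N is not a separate amine).
C–O–C with sp³ carbons on both sides and no adjacent C=O → ether.
pendant –CH2NH2: N on sp³ C, no adjacent C=O → amine.
pendant –COCH3: carbonyl C bonded to two carbons → ketone.
–NH2 on an sp³ carbon with no adjacent C=O → amine.
pendant –OC(=O)CH3: an acyloxy group → ester.
pendant –C6H5: benzene ring → arene.
–C(=O)–N– linkage → amide (the N is not an amine).
pendant –COOCH3: carbonyl C bonded to C and –OCH3 → ester.
pendant –CH2OH on an sp³ backbone C → alcohol.
pendant –COOCH3: carbonyl C bonded to C and –OCH3 → ester.
–C6H5 phenyl ring → arene.

alcohol, amide, amine, arene, ester, ether, ketone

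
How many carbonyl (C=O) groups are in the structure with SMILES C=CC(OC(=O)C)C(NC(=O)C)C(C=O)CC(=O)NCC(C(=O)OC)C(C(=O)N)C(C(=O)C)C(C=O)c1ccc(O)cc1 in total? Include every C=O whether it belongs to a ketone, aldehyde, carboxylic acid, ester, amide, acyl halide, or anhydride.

CH(OCOCH3): ester, 1 C=O (running total 1).
CH(NHCOCH3): amide, 1 C=O (running total 2).
CH(CHO): aldehyde, 1 C=O (running total 3).
CH2CONHCH2: amide, 1 C=O (running total 4).
CH(COOCH3): ester, 1 C=O (running total 5).
CH(CONH2): amide, 1 C=O (running total 6).
CH(COCH3): ketone, 1 C=O (running total 7).
CH(CHO): aldehyde, 1 C=O (running total 8).

8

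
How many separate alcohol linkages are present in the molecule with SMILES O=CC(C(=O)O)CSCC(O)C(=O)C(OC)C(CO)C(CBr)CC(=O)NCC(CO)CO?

4

terminal –CHO: carbonyl C bonded to H and C → aldehyde.
pendant –COOH: carbonyl C bonded to C and –OH → carboxylic acid.
C–S–C linkage → sulfide (thioether).
–OH on an sp³ carbon → alcohol (secondary).
–C(=O)– with carbon on both sides → ketone.
pendant –OCH3: C–O–C with sp³ C, no adjacent C=O → ether.
pendant –CH2OH on an sp³ backbone C → alcohol.
pendant –CH2X: halogen on sp³ carbon → alkyl halide.
–C(=O)–N– linkage → amide (the N is not an amine).
pendant –CH2OH on an sp³ backbone C → alcohol.
–OH on an sp³ carbon → alcohol.
Alcohol appears at: CH(OH), CH(CH2OH), CH(CH2OH), CH2OH → 4.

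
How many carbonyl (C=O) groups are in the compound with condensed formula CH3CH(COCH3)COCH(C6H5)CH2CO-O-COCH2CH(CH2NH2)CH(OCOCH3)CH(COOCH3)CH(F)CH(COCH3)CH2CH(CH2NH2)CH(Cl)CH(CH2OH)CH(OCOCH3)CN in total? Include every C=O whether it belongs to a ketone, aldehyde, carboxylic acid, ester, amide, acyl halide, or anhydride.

8

CH(COCH3): ketone, 1 C=O (running total 1).
CO: ketone, 1 C=O (running total 2).
CH2CO-O-COCH2: anhydride, 2 C=O (running total 4).
CH(OCOCH3): ester, 1 C=O (running total 5).
CH(COOCH3): ester, 1 C=O (running total 6).
CH(COCH3): ketone, 1 C=O (running total 7).
CH(OCOCH3): ester, 1 C=O (running total 8).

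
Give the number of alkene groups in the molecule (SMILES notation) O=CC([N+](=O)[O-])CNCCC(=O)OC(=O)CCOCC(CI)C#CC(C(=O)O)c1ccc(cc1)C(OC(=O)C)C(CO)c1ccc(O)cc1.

0

Working along the chain:
  OHC: terminal –CHO: carbonyl C bonded to H and C → aldehyde.
  CH(NO2): –NO2 on an sp³ carbon → nitro (the N=O is not a carbonyl).
  CH2NHCH2: C–N–C with sp³ carbons and no adjacent C=O → amine (secondary).
  CH2CO-O-COCH2: two acyl groups sharing one oxygen, –C(=O)–O–C(=O)– → anhydride.
  CH2OCH2: C–O–C with sp³ carbons on both sides and no adjacent C=O → ether.
  CH(CH2I): pendant –CH2X: halogen on sp³ carbon → alkyl halide.
  C≡C: C≡C triple bond → alkyne.
  CH(COOH): pendant –COOH: carbonyl C bonded to C and –OH → carboxylic acid.
  C6H4: para-disubstituted benzene ring → arene.
  CH(OCOCH3): pendant –OC(=O)CH3: an acyloxy group → ester.
  CH(CH2OH): pendant –CH2OH on an sp³ backbone C → alcohol.
  C6H4OH: –OH attached directly to an aromatic ring → phenol (not alcohol); the ring itself is an arene.
No segment is a alkene: C≡C is alkyne, not alkene; C6H4 is arene, not alkene; C6H4OH is arene/phenol, not alkene. → 0.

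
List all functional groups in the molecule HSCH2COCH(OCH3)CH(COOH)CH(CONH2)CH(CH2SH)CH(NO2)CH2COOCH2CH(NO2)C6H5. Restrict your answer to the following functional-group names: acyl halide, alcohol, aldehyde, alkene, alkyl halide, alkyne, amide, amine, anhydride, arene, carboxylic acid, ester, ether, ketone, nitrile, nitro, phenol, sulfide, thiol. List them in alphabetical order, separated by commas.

–SH on an sp³ carbon → thiol.
–C(=O)– with carbon on both sides → ketone.
pendant –OCH3: C–O–C with sp³ C, no adjacent C=O → ether.
pendant –COOH: carbonyl C bonded to C and –OH → carboxylic acid.
pendant –CONH2: carbonyl C bonded to C and N → amide.
pendant –CH2SH → thiol.
–NO2 on an sp³ carbon → nitro (the N=O is not a carbonyl).
–C(=O)–O–C with C on the carbonyl side → ester.
–NO2 on an sp³ carbon → nitro (the N=O is not a carbonyl).
–C6H5 phenyl ring → arene.

amide, arene, carboxylic acid, ester, ether, ketone, nitro, thiol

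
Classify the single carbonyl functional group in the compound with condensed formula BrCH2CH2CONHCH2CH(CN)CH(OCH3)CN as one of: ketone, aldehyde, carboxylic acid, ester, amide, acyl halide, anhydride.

The carbonyl is in the CH2CONHCH2 segment: –C(=O)–N– linkage → amide (the N is not an amine).

amide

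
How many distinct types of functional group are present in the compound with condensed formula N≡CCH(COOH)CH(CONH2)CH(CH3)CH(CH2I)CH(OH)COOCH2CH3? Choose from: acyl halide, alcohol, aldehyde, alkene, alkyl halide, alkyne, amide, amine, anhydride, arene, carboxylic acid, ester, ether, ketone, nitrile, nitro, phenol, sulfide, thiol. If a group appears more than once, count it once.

N≡C–: carbon triple-bonded to nitrogen → nitrile.
pendant –COOH: carbonyl C bonded to C and –OH → carboxylic acid.
pendant –CONH2: carbonyl C bonded to C and N → amide.
pendant –CH2X: halogen on sp³ carbon → alkyl halide.
–OH on an sp³ carbon → alcohol (secondary).
–C(=O)OCH2CH3: carbonyl C bonded to C and to –OEt → ester.
Distinct types present: alcohol, alkyl halide, amide, carboxylic acid, ester, nitrile.

6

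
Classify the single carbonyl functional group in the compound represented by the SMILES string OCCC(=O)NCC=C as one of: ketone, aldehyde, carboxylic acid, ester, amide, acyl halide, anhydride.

amide

The carbonyl is in the CH2CONHCH2 segment: –C(=O)–N– linkage → amide (the N is not an amine).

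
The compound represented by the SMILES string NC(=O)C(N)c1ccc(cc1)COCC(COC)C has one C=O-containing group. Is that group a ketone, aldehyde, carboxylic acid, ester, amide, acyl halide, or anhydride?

The carbonyl is in the H2NCO segment: –C(=O)NH2: carbonyl C bonded to C and to N → amide (the N is not a separate amine).

amide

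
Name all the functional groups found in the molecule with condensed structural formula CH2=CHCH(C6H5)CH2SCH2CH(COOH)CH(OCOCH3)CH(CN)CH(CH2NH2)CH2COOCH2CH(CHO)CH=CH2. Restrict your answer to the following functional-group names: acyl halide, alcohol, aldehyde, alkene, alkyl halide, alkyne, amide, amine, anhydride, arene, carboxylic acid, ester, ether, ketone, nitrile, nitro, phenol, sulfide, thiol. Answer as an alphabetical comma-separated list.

aldehyde, alkene, amine, arene, carboxylic acid, ester, nitrile, sulfide

Taking each segment in turn:
  CH2=CH: C=C double bond → alkene.
  CH(C6H5): pendant –C6H5: benzene ring → arene.
  CH2SCH2: C–S–C linkage → sulfide (thioether).
  CH(COOH): pendant –COOH: carbonyl C bonded to C and –OH → carboxylic acid.
  CH(OCOCH3): pendant –OC(=O)CH3: an acyloxy group → ester.
  CH(CN): pendant –C≡N: nitrile.
  CH(CH2NH2): pendant –CH2NH2: N on sp³ C, no adjacent C=O → amine.
  CH2COOCH2: –C(=O)–O–C with C on the carbonyl side → ester.
  CH(CHO): pendant –CHO: carbonyl C bonded to C and H → aldehyde.
  CH=CH2: C=C double bond → alkene.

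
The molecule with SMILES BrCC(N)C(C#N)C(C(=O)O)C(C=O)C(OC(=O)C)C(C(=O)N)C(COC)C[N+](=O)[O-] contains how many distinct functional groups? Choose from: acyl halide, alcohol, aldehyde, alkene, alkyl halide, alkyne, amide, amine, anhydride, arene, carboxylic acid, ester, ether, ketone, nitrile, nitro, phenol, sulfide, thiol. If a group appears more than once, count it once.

Reading the structure from left to right:
  BrCH2: halogen on an sp³ carbon → alkyl halide.
  CH(NH2): –NH2 on an sp³ carbon with no adjacent C=O → amine.
  CH(CN): pendant –C≡N: nitrile.
  CH(COOH): pendant –COOH: carbonyl C bonded to C and –OH → carboxylic acid.
  CH(CHO): pendant –CHO: carbonyl C bonded to C and H → aldehyde.
  CH(OCOCH3): pendant –OC(=O)CH3: an acyloxy group → ester.
  CH(CONH2): pendant –CONH2: carbonyl C bonded to C and N → amide.
  CH(CH2OCH3): pendant –CH2OCH3: C–O–C linkage → ether.
  CH2NO2: –NO2 on carbon → nitro group.
Distinct types present: aldehyde, alkyl halide, amide, amine, carboxylic acid, ester, ether, nitrile, nitro.

9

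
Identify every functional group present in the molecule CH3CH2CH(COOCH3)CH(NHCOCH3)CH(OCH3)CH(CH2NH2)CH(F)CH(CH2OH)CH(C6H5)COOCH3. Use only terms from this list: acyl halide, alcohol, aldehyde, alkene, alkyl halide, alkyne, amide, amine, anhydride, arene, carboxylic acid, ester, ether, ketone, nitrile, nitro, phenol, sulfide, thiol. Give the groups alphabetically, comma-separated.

alcohol, alkyl halide, amide, amine, arene, ester, ether

Working along the chain:
  CH(COOCH3): pendant –COOCH3: carbonyl C bonded to C and –OCH3 → ester.
  CH(NHCOCH3): pendant –NHC(=O)CH3: N bonded to a carbonyl → amide (not amine).
  CH(OCH3): pendant –OCH3: C–O–C with sp³ C, no adjacent C=O → ether.
  CH(CH2NH2): pendant –CH2NH2: N on sp³ C, no adjacent C=O → amine.
  CH(F): halogen on an sp³ carbon → alkyl halide.
  CH(CH2OH): pendant –CH2OH on an sp³ backbone C → alcohol.
  CH(C6H5): pendant –C6H5: benzene ring → arene.
  COOCH3: –C(=O)OCH3: carbonyl C bonded to C and to –OCH3 → ester (not ketone + ether).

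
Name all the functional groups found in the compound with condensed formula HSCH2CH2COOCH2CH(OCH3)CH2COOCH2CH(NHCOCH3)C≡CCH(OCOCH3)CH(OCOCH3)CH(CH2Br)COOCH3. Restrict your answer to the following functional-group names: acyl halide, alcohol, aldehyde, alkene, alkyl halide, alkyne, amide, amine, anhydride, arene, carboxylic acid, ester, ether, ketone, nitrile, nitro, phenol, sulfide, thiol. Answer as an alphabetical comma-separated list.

Taking each segment in turn:
  HSCH2: –SH on an sp³ carbon → thiol.
  CH2COOCH2: –C(=O)–O–C with C on the carbonyl side → ester.
  CH(OCH3): pendant –OCH3: C–O–C with sp³ C, no adjacent C=O → ether.
  CH2COOCH2: –C(=O)–O–C with C on the carbonyl side → ester.
  CH(NHCOCH3): pendant –NHC(=O)CH3: N bonded to a carbonyl → amide (not amine).
  C≡C: C≡C triple bond → alkyne.
  CH(OCOCH3): pendant –OC(=O)CH3: an acyloxy group → ester.
  CH(OCOCH3): pendant –OC(=O)CH3: an acyloxy group → ester.
  CH(CH2Br): pendant –CH2X: halogen on sp³ carbon → alkyl halide.
  COOCH3: –C(=O)OCH3: carbonyl C bonded to C and to –OCH3 → ester (not ketone + ether).

alkyl halide, alkyne, amide, ester, ether, thiol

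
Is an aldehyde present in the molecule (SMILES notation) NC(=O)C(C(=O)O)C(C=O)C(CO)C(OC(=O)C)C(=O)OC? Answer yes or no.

yes

Working along the chain:
  H2NCO: –C(=O)NH2: carbonyl C bonded to C and to N → amide (the N is not a separate amine).
  CH(COOH): pendant –COOH: carbonyl C bonded to C and –OH → carboxylic acid.
  CH(CHO): pendant –CHO: carbonyl C bonded to C and H → aldehyde.
  CH(CH2OH): pendant –CH2OH on an sp³ backbone C → alcohol.
  CH(OCOCH3): pendant –OC(=O)CH3: an acyloxy group → ester.
  COOCH3: –C(=O)OCH3: carbonyl C bonded to C and to –OCH3 → ester (not ketone + ether).
The CH(CHO) segment supplies the aldehyde: pendant –CHO: carbonyl C bonded to C and H → aldehyde.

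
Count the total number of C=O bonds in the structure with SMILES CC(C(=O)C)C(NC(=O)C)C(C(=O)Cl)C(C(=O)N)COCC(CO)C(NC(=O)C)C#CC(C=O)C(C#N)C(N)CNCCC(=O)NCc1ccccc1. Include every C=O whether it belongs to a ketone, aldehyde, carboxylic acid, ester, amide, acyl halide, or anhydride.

CH(COCH3): ketone, 1 C=O (running total 1).
CH(NHCOCH3): amide, 1 C=O (running total 2).
CH(COCl): acyl halide, 1 C=O (running total 3).
CH(CONH2): amide, 1 C=O (running total 4).
CH(NHCOCH3): amide, 1 C=O (running total 5).
CH(CHO): aldehyde, 1 C=O (running total 6).
CH2CONHCH2: amide, 1 C=O (running total 7).

7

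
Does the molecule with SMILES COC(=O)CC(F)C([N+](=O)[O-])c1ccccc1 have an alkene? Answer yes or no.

CH3O–C(=O)–: carbonyl C bonded to C and to –OCH3 → ester (not ketone + ether).
halogen on an sp³ carbon → alkyl halide.
–NO2 on an sp³ carbon → nitro (the N=O is not a carbonyl).
–C6H5 phenyl ring → arene.
In C6H5, the C=C units are part of an aromatic ring, which is an arene, not an isolated alkene.
The groups actually present are: alkyl halide, arene, ester, nitro.

no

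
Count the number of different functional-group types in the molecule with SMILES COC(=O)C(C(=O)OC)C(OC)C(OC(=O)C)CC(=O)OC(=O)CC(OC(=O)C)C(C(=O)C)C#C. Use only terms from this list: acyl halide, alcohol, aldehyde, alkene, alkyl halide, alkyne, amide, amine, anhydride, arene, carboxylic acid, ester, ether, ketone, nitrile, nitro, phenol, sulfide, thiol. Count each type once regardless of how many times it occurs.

CH3O–C(=O)–: carbonyl C bonded to C and to –OCH3 → ester (not ketone + ether).
pendant –COOCH3: carbonyl C bonded to C and –OCH3 → ester.
pendant –OCH3: C–O–C with sp³ C, no adjacent C=O → ether.
pendant –OC(=O)CH3: an acyloxy group → ester.
two acyl groups sharing one oxygen, –C(=O)–O–C(=O)– → anhydride.
pendant –OC(=O)CH3: an acyloxy group → ester.
pendant –COCH3: carbonyl C bonded to two carbons → ketone.
C≡C triple bond → alkyne.
Distinct types present: alkyne, anhydride, ester, ether, ketone.

5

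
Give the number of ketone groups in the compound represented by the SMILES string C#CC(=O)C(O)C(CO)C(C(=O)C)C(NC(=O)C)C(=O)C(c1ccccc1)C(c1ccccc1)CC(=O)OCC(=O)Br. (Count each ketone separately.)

Taking each segment in turn:
  HC≡C: C≡C triple bond → alkyne.
  CO: –C(=O)– with carbon on both sides → ketone.
  CH(OH): –OH on an sp³ carbon → alcohol (secondary).
  CH(CH2OH): pendant –CH2OH on an sp³ backbone C → alcohol.
  CH(COCH3): pendant –COCH3: carbonyl C bonded to two carbons → ketone.
  CH(NHCOCH3): pendant –NHC(=O)CH3: N bonded to a carbonyl → amide (not amine).
  CO: –C(=O)– with carbon on both sides → ketone.
  CH(C6H5): pendant –C6H5: benzene ring → arene.
  CH(C6H5): pendant –C6H5: benzene ring → arene.
  CH2COOCH2: –C(=O)–O–C with C on the carbonyl side → ester.
  COBr: –C(=O)Br: carbonyl C bonded to C and to a halogen → acyl halide (not alkyl halide).
Ketone appears at: CO, CH(COCH3), CO → 3.

3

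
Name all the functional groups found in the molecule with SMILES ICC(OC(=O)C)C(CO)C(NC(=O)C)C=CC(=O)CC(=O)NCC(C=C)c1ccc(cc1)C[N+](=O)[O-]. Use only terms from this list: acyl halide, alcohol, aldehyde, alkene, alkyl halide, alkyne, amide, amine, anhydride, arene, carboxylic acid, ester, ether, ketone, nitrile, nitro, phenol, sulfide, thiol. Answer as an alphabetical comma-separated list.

alcohol, alkene, alkyl halide, amide, arene, ester, ketone, nitro

halogen on an sp³ carbon → alkyl halide.
pendant –OC(=O)CH3: an acyloxy group → ester.
pendant –CH2OH on an sp³ backbone C → alcohol.
pendant –NHC(=O)CH3: N bonded to a carbonyl → amide (not amine).
C=C double bond → alkene.
–C(=O)– with carbon on both sides → ketone.
–C(=O)–N– linkage → amide (the N is not an amine).
pendant –CH=CH2: C=C double bond → alkene.
para-disubstituted benzene ring → arene.
–NO2 on carbon → nitro group.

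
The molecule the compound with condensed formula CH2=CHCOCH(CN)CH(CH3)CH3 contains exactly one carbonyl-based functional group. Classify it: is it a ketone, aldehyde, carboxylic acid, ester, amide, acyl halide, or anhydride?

ketone

The carbonyl is in the CO segment: –C(=O)– with carbon on both sides → ketone.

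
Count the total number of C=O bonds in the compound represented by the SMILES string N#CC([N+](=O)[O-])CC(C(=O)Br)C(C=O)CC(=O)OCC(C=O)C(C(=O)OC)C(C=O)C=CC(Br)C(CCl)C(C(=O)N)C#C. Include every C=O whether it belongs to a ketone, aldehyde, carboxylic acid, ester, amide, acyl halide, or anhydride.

7

CH(COBr): acyl halide, 1 C=O (running total 1).
CH(CHO): aldehyde, 1 C=O (running total 2).
CH2COOCH2: ester, 1 C=O (running total 3).
CH(CHO): aldehyde, 1 C=O (running total 4).
CH(COOCH3): ester, 1 C=O (running total 5).
CH(CHO): aldehyde, 1 C=O (running total 6).
CH(CONH2): amide, 1 C=O (running total 7).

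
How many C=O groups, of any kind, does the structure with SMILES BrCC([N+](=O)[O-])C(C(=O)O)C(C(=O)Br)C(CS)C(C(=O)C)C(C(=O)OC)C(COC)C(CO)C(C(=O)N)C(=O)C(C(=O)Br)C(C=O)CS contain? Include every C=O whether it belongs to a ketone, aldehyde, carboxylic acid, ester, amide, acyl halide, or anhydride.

CH(COOH): carboxylic acid, 1 C=O (running total 1).
CH(COBr): acyl halide, 1 C=O (running total 2).
CH(COCH3): ketone, 1 C=O (running total 3).
CH(COOCH3): ester, 1 C=O (running total 4).
CH(CONH2): amide, 1 C=O (running total 5).
CO: ketone, 1 C=O (running total 6).
CH(COBr): acyl halide, 1 C=O (running total 7).
CH(CHO): aldehyde, 1 C=O (running total 8).

8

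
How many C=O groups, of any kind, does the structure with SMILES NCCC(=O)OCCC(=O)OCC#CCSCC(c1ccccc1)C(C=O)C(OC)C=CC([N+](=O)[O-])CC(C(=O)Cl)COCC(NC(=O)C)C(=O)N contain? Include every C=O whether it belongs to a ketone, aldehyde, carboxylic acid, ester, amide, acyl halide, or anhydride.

6

CH2COOCH2: ester, 1 C=O (running total 1).
CH2COOCH2: ester, 1 C=O (running total 2).
CH(CHO): aldehyde, 1 C=O (running total 3).
CH(COCl): acyl halide, 1 C=O (running total 4).
CH(NHCOCH3): amide, 1 C=O (running total 5).
CONH2: amide, 1 C=O (running total 6).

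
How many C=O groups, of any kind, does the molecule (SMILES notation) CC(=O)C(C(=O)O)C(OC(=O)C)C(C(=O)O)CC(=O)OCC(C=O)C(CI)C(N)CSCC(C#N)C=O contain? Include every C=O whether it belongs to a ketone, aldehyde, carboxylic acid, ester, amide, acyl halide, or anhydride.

CO: ketone, 1 C=O (running total 1).
CH(COOH): carboxylic acid, 1 C=O (running total 2).
CH(OCOCH3): ester, 1 C=O (running total 3).
CH(COOH): carboxylic acid, 1 C=O (running total 4).
CH2COOCH2: ester, 1 C=O (running total 5).
CH(CHO): aldehyde, 1 C=O (running total 6).
CHO: aldehyde, 1 C=O (running total 7).

7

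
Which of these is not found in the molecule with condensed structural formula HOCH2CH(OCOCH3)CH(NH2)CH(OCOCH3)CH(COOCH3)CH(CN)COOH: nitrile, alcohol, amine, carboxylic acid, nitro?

alcohol: present (HOCH2 — HO– on an sp³ carbon → alcohol).
amine: present (CH(NH2) — –NH2 on an sp³ carbon with no adjacent C=O → amine).
carboxylic acid: present (COOH — –COOH: carbonyl C bonded to –OH and C → carboxylic acid (the –OH is not a separate alcohol)).
nitrile: present (CH(CN) — pendant –C≡N: nitrile).
nitro: no segment matches this pattern.

nitro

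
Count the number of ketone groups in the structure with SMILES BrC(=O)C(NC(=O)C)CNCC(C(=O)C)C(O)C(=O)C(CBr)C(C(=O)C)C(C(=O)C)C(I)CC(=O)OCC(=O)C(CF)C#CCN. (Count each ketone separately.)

Working along the chain:
  BrCO: –C(=O)Br: carbonyl C bonded to C and to a halogen → acyl halide (not alkyl halide).
  CH(NHCOCH3): pendant –NHC(=O)CH3: N bonded to a carbonyl → amide (not amine).
  CH2NHCH2: C–N–C with sp³ carbons and no adjacent C=O → amine (secondary).
  CH(COCH3): pendant –COCH3: carbonyl C bonded to two carbons → ketone.
  CH(OH): –OH on an sp³ carbon → alcohol (secondary).
  CO: –C(=O)– with carbon on both sides → ketone.
  CH(CH2Br): pendant –CH2X: halogen on sp³ carbon → alkyl halide.
  CH(COCH3): pendant –COCH3: carbonyl C bonded to two carbons → ketone.
  CH(COCH3): pendant –COCH3: carbonyl C bonded to two carbons → ketone.
  CH(I): halogen on an sp³ carbon → alkyl halide.
  CH2COOCH2: –C(=O)–O–C with C on the carbonyl side → ester.
  CO: –C(=O)– with carbon on both sides → ketone.
  CH(CH2F): pendant –CH2X: halogen on sp³ carbon → alkyl halide.
  C≡C: C≡C triple bond → alkyne.
  CH2NH2: –NH2 on an sp³ carbon with no adjacent C=O → amine.
Ketone appears at: CH(COCH3), CO, CH(COCH3), CH(COCH3), CO → 5.

5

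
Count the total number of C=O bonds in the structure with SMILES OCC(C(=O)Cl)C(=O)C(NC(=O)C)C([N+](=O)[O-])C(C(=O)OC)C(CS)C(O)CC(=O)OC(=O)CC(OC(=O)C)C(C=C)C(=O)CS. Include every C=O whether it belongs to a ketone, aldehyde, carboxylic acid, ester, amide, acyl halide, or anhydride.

CH(COCl): acyl halide, 1 C=O (running total 1).
CO: ketone, 1 C=O (running total 2).
CH(NHCOCH3): amide, 1 C=O (running total 3).
CH(COOCH3): ester, 1 C=O (running total 4).
CH2CO-O-COCH2: anhydride, 2 C=O (running total 6).
CH(OCOCH3): ester, 1 C=O (running total 7).
CO: ketone, 1 C=O (running total 8).

8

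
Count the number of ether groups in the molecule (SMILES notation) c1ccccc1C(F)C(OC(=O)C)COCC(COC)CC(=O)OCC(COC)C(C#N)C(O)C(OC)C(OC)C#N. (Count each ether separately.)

C6H5– phenyl ring → arene.
halogen on an sp³ carbon → alkyl halide.
pendant –OC(=O)CH3: an acyloxy group → ester.
C–O–C with sp³ carbons on both sides and no adjacent C=O → ether.
pendant –CH2OCH3: C–O–C linkage → ether.
–C(=O)–O–C with C on the carbonyl side → ester.
pendant –CH2OCH3: C–O–C linkage → ether.
pendant –C≡N: nitrile.
–OH on an sp³ carbon → alcohol (secondary).
pendant –OCH3: C–O–C with sp³ C, no adjacent C=O → ether.
pendant –OCH3: C–O–C with sp³ C, no adjacent C=O → ether.
–C≡N: carbon triple-bonded to nitrogen → nitrile.
Ether appears at: CH2OCH2, CH(CH2OCH3), CH(CH2OCH3), CH(OCH3), CH(OCH3) → 5.

5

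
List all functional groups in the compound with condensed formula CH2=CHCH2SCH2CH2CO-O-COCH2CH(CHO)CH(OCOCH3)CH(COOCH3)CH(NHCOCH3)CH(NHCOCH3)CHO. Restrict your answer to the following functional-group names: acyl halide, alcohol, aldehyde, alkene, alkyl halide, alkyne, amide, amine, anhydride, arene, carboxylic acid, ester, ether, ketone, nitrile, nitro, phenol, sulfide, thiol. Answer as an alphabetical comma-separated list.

aldehyde, alkene, amide, anhydride, ester, sulfide

Taking each segment in turn:
  CH2=CH: C=C double bond → alkene.
  CH2SCH2: C–S–C linkage → sulfide (thioether).
  CH2CO-O-COCH2: two acyl groups sharing one oxygen, –C(=O)–O–C(=O)– → anhydride.
  CH(CHO): pendant –CHO: carbonyl C bonded to C and H → aldehyde.
  CH(OCOCH3): pendant –OC(=O)CH3: an acyloxy group → ester.
  CH(COOCH3): pendant –COOCH3: carbonyl C bonded to C and –OCH3 → ester.
  CH(NHCOCH3): pendant –NHC(=O)CH3: N bonded to a carbonyl → amide (not amine).
  CH(NHCOCH3): pendant –NHC(=O)CH3: N bonded to a carbonyl → amide (not amine).
  CHO: terminal –CHO: carbonyl C bonded to H and C → aldehyde.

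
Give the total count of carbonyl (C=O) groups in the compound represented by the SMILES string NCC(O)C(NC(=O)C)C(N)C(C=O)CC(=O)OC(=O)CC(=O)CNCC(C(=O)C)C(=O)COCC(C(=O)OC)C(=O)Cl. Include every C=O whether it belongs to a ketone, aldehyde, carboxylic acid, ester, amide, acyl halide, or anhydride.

9

CH(NHCOCH3): amide, 1 C=O (running total 1).
CH(CHO): aldehyde, 1 C=O (running total 2).
CH2CO-O-COCH2: anhydride, 2 C=O (running total 4).
CO: ketone, 1 C=O (running total 5).
CH(COCH3): ketone, 1 C=O (running total 6).
CO: ketone, 1 C=O (running total 7).
CH(COOCH3): ester, 1 C=O (running total 8).
COCl: acyl halide, 1 C=O (running total 9).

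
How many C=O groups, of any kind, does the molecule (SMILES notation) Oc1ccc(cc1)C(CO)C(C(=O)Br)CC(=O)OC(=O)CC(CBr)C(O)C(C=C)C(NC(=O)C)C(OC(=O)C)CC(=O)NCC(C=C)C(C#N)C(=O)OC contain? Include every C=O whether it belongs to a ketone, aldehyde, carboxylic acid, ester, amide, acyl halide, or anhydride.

7

CH(COBr): acyl halide, 1 C=O (running total 1).
CH2CO-O-COCH2: anhydride, 2 C=O (running total 3).
CH(NHCOCH3): amide, 1 C=O (running total 4).
CH(OCOCH3): ester, 1 C=O (running total 5).
CH2CONHCH2: amide, 1 C=O (running total 6).
COOCH3: ester, 1 C=O (running total 7).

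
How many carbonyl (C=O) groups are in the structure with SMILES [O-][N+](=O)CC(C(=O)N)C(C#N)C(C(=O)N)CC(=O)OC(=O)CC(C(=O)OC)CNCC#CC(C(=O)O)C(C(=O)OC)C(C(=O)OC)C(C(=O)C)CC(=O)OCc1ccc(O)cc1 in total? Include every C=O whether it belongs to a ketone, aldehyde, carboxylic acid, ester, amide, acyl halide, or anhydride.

10

CH(CONH2): amide, 1 C=O (running total 1).
CH(CONH2): amide, 1 C=O (running total 2).
CH2CO-O-COCH2: anhydride, 2 C=O (running total 4).
CH(COOCH3): ester, 1 C=O (running total 5).
CH(COOH): carboxylic acid, 1 C=O (running total 6).
CH(COOCH3): ester, 1 C=O (running total 7).
CH(COOCH3): ester, 1 C=O (running total 8).
CH(COCH3): ketone, 1 C=O (running total 9).
CH2COOCH2: ester, 1 C=O (running total 10).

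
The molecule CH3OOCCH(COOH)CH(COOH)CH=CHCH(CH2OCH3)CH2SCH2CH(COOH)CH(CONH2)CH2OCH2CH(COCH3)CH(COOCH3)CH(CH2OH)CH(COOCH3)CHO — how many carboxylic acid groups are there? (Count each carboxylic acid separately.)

3

Working along the chain:
  CH3OOC: CH3O–C(=O)–: carbonyl C bonded to C and to –OCH3 → ester (not ketone + ether).
  CH(COOH): pendant –COOH: carbonyl C bonded to C and –OH → carboxylic acid.
  CH(COOH): pendant –COOH: carbonyl C bonded to C and –OH → carboxylic acid.
  CH=CH: C=C double bond → alkene.
  CH(CH2OCH3): pendant –CH2OCH3: C–O–C linkage → ether.
  CH2SCH2: C–S–C linkage → sulfide (thioether).
  CH(COOH): pendant –COOH: carbonyl C bonded to C and –OH → carboxylic acid.
  CH(CONH2): pendant –CONH2: carbonyl C bonded to C and N → amide.
  CH2OCH2: C–O–C with sp³ carbons on both sides and no adjacent C=O → ether.
  CH(COCH3): pendant –COCH3: carbonyl C bonded to two carbons → ketone.
  CH(COOCH3): pendant –COOCH3: carbonyl C bonded to C and –OCH3 → ester.
  CH(CH2OH): pendant –CH2OH on an sp³ backbone C → alcohol.
  CH(COOCH3): pendant –COOCH3: carbonyl C bonded to C and –OCH3 → ester.
  CHO: terminal –CHO: carbonyl C bonded to H and C → aldehyde.
Carboxylic acid appears at: CH(COOH), CH(COOH), CH(COOH) → 3.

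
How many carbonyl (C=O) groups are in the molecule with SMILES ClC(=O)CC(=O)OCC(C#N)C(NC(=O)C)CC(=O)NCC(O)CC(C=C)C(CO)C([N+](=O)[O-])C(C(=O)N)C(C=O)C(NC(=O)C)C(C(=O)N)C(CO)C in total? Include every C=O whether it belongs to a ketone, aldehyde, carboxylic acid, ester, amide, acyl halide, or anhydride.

8

ClCO: acyl halide, 1 C=O (running total 1).
CH2COOCH2: ester, 1 C=O (running total 2).
CH(NHCOCH3): amide, 1 C=O (running total 3).
CH2CONHCH2: amide, 1 C=O (running total 4).
CH(CONH2): amide, 1 C=O (running total 5).
CH(CHO): aldehyde, 1 C=O (running total 6).
CH(NHCOCH3): amide, 1 C=O (running total 7).
CH(CONH2): amide, 1 C=O (running total 8).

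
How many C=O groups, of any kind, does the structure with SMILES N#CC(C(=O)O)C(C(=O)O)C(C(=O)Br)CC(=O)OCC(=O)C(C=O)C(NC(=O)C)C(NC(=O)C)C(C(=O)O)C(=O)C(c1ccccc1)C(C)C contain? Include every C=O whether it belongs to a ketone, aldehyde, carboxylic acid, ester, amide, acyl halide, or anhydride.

CH(COOH): carboxylic acid, 1 C=O (running total 1).
CH(COOH): carboxylic acid, 1 C=O (running total 2).
CH(COBr): acyl halide, 1 C=O (running total 3).
CH2COOCH2: ester, 1 C=O (running total 4).
CO: ketone, 1 C=O (running total 5).
CH(CHO): aldehyde, 1 C=O (running total 6).
CH(NHCOCH3): amide, 1 C=O (running total 7).
CH(NHCOCH3): amide, 1 C=O (running total 8).
CH(COOH): carboxylic acid, 1 C=O (running total 9).
CO: ketone, 1 C=O (running total 10).

10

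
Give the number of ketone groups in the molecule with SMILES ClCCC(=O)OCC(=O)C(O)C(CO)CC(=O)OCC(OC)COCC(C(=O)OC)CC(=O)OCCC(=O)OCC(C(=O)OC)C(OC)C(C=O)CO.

halogen on an sp³ carbon → alkyl halide.
–C(=O)–O–C with C on the carbonyl side → ester.
–C(=O)– with carbon on both sides → ketone.
–OH on an sp³ carbon → alcohol (secondary).
pendant –CH2OH on an sp³ backbone C → alcohol.
–C(=O)–O–C with C on the carbonyl side → ester.
pendant –OCH3: C–O–C with sp³ C, no adjacent C=O → ether.
C–O–C with sp³ carbons on both sides and no adjacent C=O → ether.
pendant –COOCH3: carbonyl C bonded to C and –OCH3 → ester.
–C(=O)–O–C with C on the carbonyl side → ester.
–C(=O)–O–C with C on the carbonyl side → ester.
pendant –COOCH3: carbonyl C bonded to C and –OCH3 → ester.
pendant –OCH3: C–O–C with sp³ C, no adjacent C=O → ether.
pendant –CHO: carbonyl C bonded to C and H → aldehyde.
–OH on an sp³ carbon → alcohol.
Ketone appears at: CO → 1.

1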